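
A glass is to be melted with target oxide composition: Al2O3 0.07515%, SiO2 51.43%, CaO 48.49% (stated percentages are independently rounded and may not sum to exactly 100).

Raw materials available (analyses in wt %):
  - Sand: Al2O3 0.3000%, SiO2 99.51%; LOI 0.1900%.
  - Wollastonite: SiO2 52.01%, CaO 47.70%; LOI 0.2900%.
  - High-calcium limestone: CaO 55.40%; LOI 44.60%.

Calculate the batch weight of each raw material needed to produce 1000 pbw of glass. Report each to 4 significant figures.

Batch per 1000 pbw glass:
  Sand: 250.5 pbw
  Wollastonite: 509.6 pbw
  High-calcium limestone: 436.5 pbw
Total batch = 1197 pbw; LOI loss = 196.6 pbw; yield = 83.57%

Mid-chain values are printed rounded to 4 significant digits at each printed step. The working math carries full float precision at each step — every reported value is rounded once only; the derived quantities (three oxide percentages, totals, net glass mass, the yield, LOI) are computed starting from the weights per 1000 pbw of glass in full float precision, as written in the problem or answer text.
The oxide mass targets at 1000 pbw glass:
  Al2O3: 0.07515% × 1000 = 0.7515 pbw
  SiO2: 51.43% × 1000 = 514.3 pbw
  CaO: 48.49% × 1000 = 484.9 pbw
A balance pass over the oxides, given the weights on record, against the basis in use (delivered sums recover each target up to rounding of the answer):
  Al2O3: 250.5·0.003000 = 0.7515 pbw (target 0.7515 pbw)
  SiO2: 250.5·0.9951 + 509.6·0.5201 = 514.3 pbw (target 514.3 pbw)
  CaO: 509.6·0.4770 + 436.5·0.5540 = 484.9 pbw (target 484.9 pbw)
Glass-mass closure: Σ batch − LOI loss = 1000 pbw (summing oxide targets gives 1000 pbw; stated basis 1000 pbw — differing by rounding only).
Batch total: Σ batch = 1197 pbw; the LOI term Σ batch·LOI equals 196.6 pbw; yield: glass divided by total = 83.57%.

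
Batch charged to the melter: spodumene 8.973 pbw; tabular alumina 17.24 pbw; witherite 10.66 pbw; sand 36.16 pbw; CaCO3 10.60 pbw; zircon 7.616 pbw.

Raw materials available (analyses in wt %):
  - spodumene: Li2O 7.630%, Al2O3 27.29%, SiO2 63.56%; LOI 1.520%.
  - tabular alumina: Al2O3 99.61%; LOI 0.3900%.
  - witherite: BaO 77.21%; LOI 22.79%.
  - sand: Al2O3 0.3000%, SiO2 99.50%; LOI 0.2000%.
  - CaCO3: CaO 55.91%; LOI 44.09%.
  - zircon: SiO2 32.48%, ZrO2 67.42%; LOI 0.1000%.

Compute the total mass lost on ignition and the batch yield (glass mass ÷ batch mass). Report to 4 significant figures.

LOI loss = 7.387 pbw; glass = 83.86 pbw; yield = 91.91%

In-progress results appear (rounded to four significant digits) across the worked steps — the working math keeps full precision at each step; each reported figure is rounded just once; the derived quantities are computed using the weight values at 83.86 pbw of glass in full precision (six oxide percentages, glass mass, totals, the yield, ignition loss) exactly as printed in the problem or the answer.
LOI of each material in turn:
  spodumene: 8.973 × 0.01520 = 0.1364 pbw
  tabular alumina: 17.24 × 0.003900 = 0.06724 pbw
  witherite: 10.66 × 0.2279 = 2.429 pbw
  sand: 36.16 × 0.002000 = 0.07232 pbw
  CaCO3: 10.60 × 0.4409 = 4.674 pbw
  zircon: 7.616 × 0.001000 = 0.007616 pbw
Total LOI = 7.387 pbw
Glass = batch − LOI = 91.25 − 7.387 = 83.86 pbw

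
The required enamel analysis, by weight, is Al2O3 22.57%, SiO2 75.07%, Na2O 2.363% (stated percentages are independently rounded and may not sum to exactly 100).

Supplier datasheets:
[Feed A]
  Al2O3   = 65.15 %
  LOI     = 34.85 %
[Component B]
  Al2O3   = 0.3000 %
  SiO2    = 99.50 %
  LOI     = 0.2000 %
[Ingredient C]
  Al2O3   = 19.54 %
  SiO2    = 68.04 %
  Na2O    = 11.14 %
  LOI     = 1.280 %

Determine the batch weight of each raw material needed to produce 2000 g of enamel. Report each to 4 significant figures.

Batch per 2000 g enamel:
  Feed A: 560.0 g
  Component B: 1219 g
  Ingredient C: 424.2 g
Total batch = 2203 g; LOI loss = 203.0 g; yield = 90.78%

All arithmetic keeps full precision through every step. Mid-chain values are shown with 4-significant-figure rounding as written; exactly one rounding lands on every reported value; all derived quantities are re-derived at full precision (the yield, three oxide percentages, net glass mass, ignition loss, totals) starting from the weights at 2000 g of glass, as set out in the problem or answer text.
Target masses of each oxide per 2000 g enamel:
  Al2O3: 22.57% × 2000 = 451.4 g
  SiO2: 75.07% × 2000 = 1501 g
  Na2O: 2.363% × 2000 = 47.26 g
Per-oxide balance check per the reported batch figures, for the quoted basis mass (delivered sums recover each target within answer rounding):
  Al2O3: 560.0·0.6515 + 1219·0.003000 + 424.2·0.1954 = 451.4 g (target 451.4 g)
  SiO2: 1219·0.9950 + 424.2·0.6804 = 1502 g (target 1501 g)
  Na2O: 424.2·0.1114 = 47.26 g (target 47.26 g)
Auditing the glass mass value: batch total minus LOI = 2000 g (oxide target masses add up to 2000 g; versus the stated basis of 2000 g — rounding explains the deltas).
Batch grand total — Σ batch = 2203 g; Σ batch·LOI gives LOI loss = 203.0 g; glass ÷ batch gives a yield of 90.78%.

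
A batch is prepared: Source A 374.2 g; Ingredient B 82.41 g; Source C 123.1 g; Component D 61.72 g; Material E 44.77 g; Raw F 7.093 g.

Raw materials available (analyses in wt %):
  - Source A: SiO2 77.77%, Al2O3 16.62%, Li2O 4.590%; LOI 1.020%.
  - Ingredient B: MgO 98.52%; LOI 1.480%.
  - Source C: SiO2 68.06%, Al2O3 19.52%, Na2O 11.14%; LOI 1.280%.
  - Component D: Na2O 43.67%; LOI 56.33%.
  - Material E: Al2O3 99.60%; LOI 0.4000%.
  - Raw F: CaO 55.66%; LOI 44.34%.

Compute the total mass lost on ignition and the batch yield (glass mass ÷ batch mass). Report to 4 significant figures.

Intermediates are shown, rounded to four significant figures, across the worked steps; the working math holds exact precision from start to finish. Exactly one rounding is applied to each reported result. All derived quantities (the totals, glass mass, ignition loss, the six compositions, yield) are recomputed from the weighed amounts per 648.6 g of glass in full float precision as they appear in either problem or answer.
Per-material ignition loss:
  Source A: 374.2 × 0.01020 = 3.817 g
  Ingredient B: 82.41 × 0.01480 = 1.220 g
  Source C: 123.1 × 0.01280 = 1.576 g
  Component D: 61.72 × 0.5633 = 34.77 g
  Material E: 44.77 × 0.004000 = 0.1791 g
  Raw F: 7.093 × 0.4434 = 3.145 g
Total LOI = 44.70 g
Glass = batch − LOI = 693.3 − 44.70 = 648.6 g

LOI loss = 44.70 g; glass = 648.6 g; yield = 93.55%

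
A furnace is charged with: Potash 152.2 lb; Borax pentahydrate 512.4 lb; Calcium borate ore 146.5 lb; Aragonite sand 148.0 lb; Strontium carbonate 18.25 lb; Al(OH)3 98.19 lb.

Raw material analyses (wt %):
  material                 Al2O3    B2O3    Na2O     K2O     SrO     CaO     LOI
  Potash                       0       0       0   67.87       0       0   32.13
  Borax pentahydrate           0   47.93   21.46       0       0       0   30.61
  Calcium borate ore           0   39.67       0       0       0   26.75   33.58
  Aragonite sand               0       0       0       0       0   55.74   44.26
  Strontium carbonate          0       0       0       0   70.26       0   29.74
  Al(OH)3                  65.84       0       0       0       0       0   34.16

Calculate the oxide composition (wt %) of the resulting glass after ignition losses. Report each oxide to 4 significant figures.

Glass mass = 716.1 lb (batch 1076 − LOI 359.4).
Composition: Al2O3 9.028%, B2O3 42.41%, Na2O 15.36%, K2O 14.42%, SrO 1.791%, CaO 16.99%

The working math runs at exact precision at every stage. Intermediates are printed (rounded to four significant digits) alongside each step — every reported value is rounded exactly once. The derived quantities (totals, the yield, glass mass, LOI, six oxide percentages) are carried from the batch weights for 716.1 lb of glass at full precision as set out in question or answer.
Delivered oxide masses:
  Al2O3: 98.19·0.6584 = 64.65 lb
  B2O3: 512.4·0.4793 + 146.5·0.3967 = 303.7 lb
  Na2O: 512.4·0.2146 = 110.0 lb
  K2O: 152.2·0.6787 = 103.3 lb
  SrO: 18.25·0.7026 = 12.82 lb
  CaO: 146.5·0.2675 + 148.0·0.5574 = 121.7 lb
LOI: 152.2·0.3213 + 512.4·0.3061 + 146.5·0.3358 + 148.0·0.4426 + 18.25·0.2974 + 98.19·0.3416 = 359.4 lb
The glass mass, total less LOI, = 1076 − 359.4 = 716.1 lb (consistent with Σ oxide mass)
wt %: oxide over glass, times 100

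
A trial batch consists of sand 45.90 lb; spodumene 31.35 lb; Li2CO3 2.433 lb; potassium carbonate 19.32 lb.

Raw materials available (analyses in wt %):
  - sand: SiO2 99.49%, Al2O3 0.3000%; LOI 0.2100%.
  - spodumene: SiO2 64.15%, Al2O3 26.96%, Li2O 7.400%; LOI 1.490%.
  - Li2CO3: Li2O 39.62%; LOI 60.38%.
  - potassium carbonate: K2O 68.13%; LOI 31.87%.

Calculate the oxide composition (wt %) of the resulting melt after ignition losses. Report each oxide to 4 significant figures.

Glass mass = 90.81 lb (batch 99.00 − LOI 8.190).
Composition: K2O 14.49%, SiO2 72.43%, Al2O3 9.459%, Li2O 3.616%

Full float precision is maintained end to end — working values are shown rounded to 4 significant figures at each printed step — each reported result carries a single rounding; all derived quantities are computed from the batch weights at 90.81 lb of glass at full precision (net glass mass, ignition loss, yield, the four compositions, totals), as written in the problem or answer text.
Delivered oxide masses:
  K2O: 19.32·0.6813 = 13.16 lb
  SiO2: 45.90·0.9949 + 31.35·0.6415 = 65.78 lb
  Al2O3: 45.90·0.003000 + 31.35·0.2696 = 8.590 lb
  Li2O: 31.35·0.07400 + 2.433·0.3962 = 3.284 lb
LOI: 45.90·0.002100 + 31.35·0.01490 + 2.433·0.6038 + 19.32·0.3187 = 8.190 lb
The glass mass, total less LOI, = 99.00 − 8.190 = 90.81 lb (the oxide masses sum to this)
wt %: oxide over glass, times 100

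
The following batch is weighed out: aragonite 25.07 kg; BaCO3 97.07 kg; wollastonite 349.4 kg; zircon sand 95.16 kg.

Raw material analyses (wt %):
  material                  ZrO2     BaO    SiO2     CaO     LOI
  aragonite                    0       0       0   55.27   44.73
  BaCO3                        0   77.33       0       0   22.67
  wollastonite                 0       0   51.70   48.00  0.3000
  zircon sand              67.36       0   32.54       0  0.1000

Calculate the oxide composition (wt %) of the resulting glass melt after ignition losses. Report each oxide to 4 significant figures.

Glass mass = 532.3 kg (batch 566.7 − LOI 34.36).
Composition: ZrO2 12.04%, BaO 14.10%, SiO2 39.75%, CaO 34.11%

Mid-chain values are shown, with 4-significant-digit rounding, in the working — the working math runs at exact precision in all steps. Exactly one rounding is applied to every reported number — the derived quantities, including LOI, yield, the totals, net glass mass, the four compositions, are carried from the batch weights for 532.3 kg of glass in full precision, as quoted within the question or the answer.
Per-oxide mass from batch:
  ZrO2: 95.16·0.6736 = 64.10 kg
  BaO: 97.07·0.7733 = 75.06 kg
  SiO2: 349.4·0.5170 + 95.16·0.3254 = 211.6 kg
  CaO: 25.07·0.5527 + 349.4·0.4800 = 181.6 kg
LOI: 25.07·0.4473 + 97.07·0.2267 + 349.4·0.003000 + 95.16·0.001000 = 34.36 kg
Glass = total batch minus LOI = 566.7 − 34.36 = 532.3 kg (consistent with Σ oxide mass)
wt % = oxide mass / glass mass × 100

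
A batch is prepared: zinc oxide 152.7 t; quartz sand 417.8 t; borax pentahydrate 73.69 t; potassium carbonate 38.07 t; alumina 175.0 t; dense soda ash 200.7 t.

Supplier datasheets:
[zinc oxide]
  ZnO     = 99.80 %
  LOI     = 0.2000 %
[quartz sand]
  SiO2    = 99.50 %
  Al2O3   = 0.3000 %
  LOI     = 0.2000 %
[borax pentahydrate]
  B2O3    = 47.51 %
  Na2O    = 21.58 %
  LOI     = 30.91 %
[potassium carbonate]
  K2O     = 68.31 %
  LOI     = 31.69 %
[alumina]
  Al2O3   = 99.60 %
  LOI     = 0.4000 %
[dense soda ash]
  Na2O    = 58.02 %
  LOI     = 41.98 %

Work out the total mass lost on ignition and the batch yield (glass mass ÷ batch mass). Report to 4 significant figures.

LOI loss = 120.9 t; glass = 937.0 t; yield = 88.57%

All arithmetic maintains exact precision throughout; intermediates are rounded off to 4 significant digits wherever printed — exactly one rounding lands on every reported number; derived quantities are rebuilt at full float precision (totals, ignition loss, net glass mass, yield, the six compositions) starting from the weights on 937.0 t of glass, as they appear in the problem or the answer.
Ignition loss by material:
  zinc oxide: 152.7 × 0.002000 = 0.3054 t
  quartz sand: 417.8 × 0.002000 = 0.8356 t
  borax pentahydrate: 73.69 × 0.3091 = 22.78 t
  potassium carbonate: 38.07 × 0.3169 = 12.06 t
  alumina: 175.0 × 0.004000 = 0.7000 t
  dense soda ash: 200.7 × 0.4198 = 84.25 t
Total LOI = 120.9 t
Glass = batch − LOI = 1058 − 120.9 = 937.0 t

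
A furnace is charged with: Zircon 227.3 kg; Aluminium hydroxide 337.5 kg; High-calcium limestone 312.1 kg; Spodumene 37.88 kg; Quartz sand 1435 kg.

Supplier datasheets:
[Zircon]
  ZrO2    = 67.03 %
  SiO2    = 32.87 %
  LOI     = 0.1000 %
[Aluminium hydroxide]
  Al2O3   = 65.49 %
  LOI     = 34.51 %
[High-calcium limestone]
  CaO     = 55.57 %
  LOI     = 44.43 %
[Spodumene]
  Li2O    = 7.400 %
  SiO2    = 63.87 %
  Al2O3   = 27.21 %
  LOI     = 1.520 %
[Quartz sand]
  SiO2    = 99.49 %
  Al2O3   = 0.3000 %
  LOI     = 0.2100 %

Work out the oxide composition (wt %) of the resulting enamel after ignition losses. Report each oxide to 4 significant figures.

Every computation carries full precision at each step — in-progress results are printed rounded off to 4 significant digits in the printout; every reported result undergoes a single rounding; the derived quantities are computed starting from the weights at 2091 kg of glass in full precision (ignition loss, totals, yield, the five compositions, net glass mass), precisely as stated by either problem or answer.
Mass of each oxide from the mix:
  ZrO2: 227.3·0.6703 = 152.4 kg
  CaO: 312.1·0.5557 = 173.4 kg
  Li2O: 37.88·0.07400 = 2.803 kg
  SiO2: 227.3·0.3287 + 37.88·0.6387 + 1435·0.9949 = 1527 kg
  Al2O3: 337.5·0.6549 + 37.88·0.2721 + 1435·0.003000 = 235.6 kg
LOI: 227.3·0.001000 + 337.5·0.3451 + 312.1·0.4443 + 37.88·0.01520 + 1435·0.002100 = 259.0 kg
Net of LOI, the glass mass = 2350 − 259.0 = 2091 kg (= Σ oxide masses)
each oxide over glass, ×100, is wt %

Glass mass = 2091 kg (batch 2350 − LOI 259.0).
Composition: ZrO2 7.287%, CaO 8.295%, Li2O 0.1341%, SiO2 73.01%, Al2O3 11.27%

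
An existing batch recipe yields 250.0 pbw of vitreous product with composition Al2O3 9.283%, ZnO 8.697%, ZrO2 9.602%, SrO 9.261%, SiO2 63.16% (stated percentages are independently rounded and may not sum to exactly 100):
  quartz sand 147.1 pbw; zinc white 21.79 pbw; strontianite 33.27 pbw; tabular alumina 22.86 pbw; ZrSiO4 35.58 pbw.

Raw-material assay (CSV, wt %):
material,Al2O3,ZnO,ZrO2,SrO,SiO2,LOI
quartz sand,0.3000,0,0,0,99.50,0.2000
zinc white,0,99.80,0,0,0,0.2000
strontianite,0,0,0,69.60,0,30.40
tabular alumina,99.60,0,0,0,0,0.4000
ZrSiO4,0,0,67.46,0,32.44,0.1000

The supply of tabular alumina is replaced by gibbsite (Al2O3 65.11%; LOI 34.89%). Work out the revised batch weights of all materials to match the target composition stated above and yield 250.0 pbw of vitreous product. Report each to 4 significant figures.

Revised batch per 250.0 pbw vitreous product:
  quartz sand: 147.1 pbw
  zinc white: 21.79 pbw
  strontianite: 33.27 pbw
  gibbsite: 34.97 pbw
  ZrSiO4: 35.58 pbw
Total batch = 272.7 pbw; LOI loss = 22.69 pbw

The intermediate values are shown with 4-significant-figure rounding across the worked steps; the working math keeps full float precision through the solve; exactly one rounding is applied to every reported figure. All derived quantities are rebuilt at full precision (yield, LOI, the totals, net glass mass, five oxide percentages) from the batch weights for 250.0 pbw of glass as they appear in either problem or answer.
Target masses of each oxide per 250.0 pbw vitreous product:
  Al2O3: 9.283% × 250.0 = 23.21 pbw
  ZnO: 8.697% × 250.0 = 21.74 pbw
  ZrO2: 9.602% × 250.0 = 24.00 pbw
  SrO: 9.261% × 250.0 = 23.15 pbw
  SiO2: 63.16% × 250.0 = 157.9 pbw
Oxide-by-oxide audit applying the batch weights above, against the basis in use (summed amounts equal target values exact up to rounding of places):
  Al2O3: 147.1·0.003000 + 34.97·0.6511 = 23.21 pbw (target 23.21 pbw)
  ZnO: 21.79·0.9980 = 21.75 pbw (target 21.74 pbw)
  ZrO2: 35.58·0.6746 = 24.00 pbw (target 24.00 pbw)
  SrO: 33.27·0.6960 = 23.16 pbw (target 23.15 pbw)
  SiO2: 147.1·0.9950 + 35.58·0.3244 = 157.9 pbw (target 157.9 pbw)
Glass-mass bookkeeping: batch total minus LOI = 250.0 pbw (oxide target masses add up to 250.0 pbw; with the basis standing at 250.0 pbw — deltas are rounding alone).
Total batch = Σ batch = 272.7 pbw; loss to ignition Σ batch·LOI = 22.69 pbw; yield = glass ÷ total batch = 91.68%.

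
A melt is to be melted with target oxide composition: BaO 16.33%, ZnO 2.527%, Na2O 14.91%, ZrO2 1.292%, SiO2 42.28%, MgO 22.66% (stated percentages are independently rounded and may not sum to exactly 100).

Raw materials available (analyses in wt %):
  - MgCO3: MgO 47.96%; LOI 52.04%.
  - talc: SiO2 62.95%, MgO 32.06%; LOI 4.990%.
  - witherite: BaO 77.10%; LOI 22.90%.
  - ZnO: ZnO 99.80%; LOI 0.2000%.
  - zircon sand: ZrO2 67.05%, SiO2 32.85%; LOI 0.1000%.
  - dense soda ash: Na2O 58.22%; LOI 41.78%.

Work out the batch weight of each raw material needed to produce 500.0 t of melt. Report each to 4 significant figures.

Batch per 500.0 t melt:
  MgCO3: 15.11 t
  talc: 330.8 t
  witherite: 105.9 t
  ZnO: 12.66 t
  zircon sand: 9.635 t
  dense soda ash: 128.0 t
Total batch = 602.1 t; LOI loss = 102.1 t; yield = 83.04%

Values along the way are printed rounded off to 4 significant figures when written out — full precision is maintained in every operation. Exactly one rounding is applied to each reported figure. Derived quantities, including LOI, net glass mass, the six compositions, yield, the totals, are re-derived using the weight values at 500.0 t of glass at full float precision exactly as printed in the problem or answer text.
Oxide mass targets, per 500.0 t melt:
  BaO: 16.33% × 500.0 = 81.65 t
  ZnO: 2.527% × 500.0 = 12.64 t
  Na2O: 14.91% × 500.0 = 74.55 t
  ZrO2: 1.292% × 500.0 = 6.460 t
  SiO2: 42.28% × 500.0 = 211.4 t
  MgO: 22.66% × 500.0 = 113.3 t
Per-oxide balance check working from each reported weight, under the basis named above (oxide sums agree with the targets net of answer rounding effects):
  BaO: 105.9·0.7710 = 81.65 t (target 81.65 t)
  ZnO: 12.66·0.9980 = 12.63 t (target 12.64 t)
  Na2O: 128.0·0.5822 = 74.52 t (target 74.55 t)
  ZrO2: 9.635·0.6705 = 6.460 t (target 6.460 t)
  SiO2: 330.8·0.6295 + 9.635·0.3285 = 211.4 t (target 211.4 t)
  MgO: 15.11·0.4796 + 330.8·0.3206 = 113.3 t (target 113.3 t)
The glass-mass cross-check: Σ batch − LOI loss = 500.0 t (targets for the oxides total 500.0 t; against the stated basis, 500.0 t — rounding explains the deltas).
Batch grand total — Σ batch = 602.1 t; LOI removed, Σ of batch·LOI: 102.1 t; yield, glass over the total, = 83.04%.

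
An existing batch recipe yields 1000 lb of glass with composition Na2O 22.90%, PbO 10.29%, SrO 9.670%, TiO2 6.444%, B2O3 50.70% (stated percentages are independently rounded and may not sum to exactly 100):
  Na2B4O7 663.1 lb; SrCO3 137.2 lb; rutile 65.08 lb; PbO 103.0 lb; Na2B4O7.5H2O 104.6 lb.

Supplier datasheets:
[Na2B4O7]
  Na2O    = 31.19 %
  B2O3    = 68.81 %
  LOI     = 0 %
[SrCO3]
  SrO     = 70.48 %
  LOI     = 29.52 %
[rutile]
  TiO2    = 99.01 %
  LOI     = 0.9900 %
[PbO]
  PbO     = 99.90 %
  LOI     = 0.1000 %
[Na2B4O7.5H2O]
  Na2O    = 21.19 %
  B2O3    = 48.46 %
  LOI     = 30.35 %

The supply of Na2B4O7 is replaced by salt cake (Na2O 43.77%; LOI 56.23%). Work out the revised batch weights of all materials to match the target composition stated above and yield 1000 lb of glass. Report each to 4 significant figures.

In-progress results are shown rounded to 4 significant figures as written; each numeric step runs at full float precision in all steps — every reported figure is rounded a single time — all derived quantities, including glass mass, yield, the totals, the five compositions, LOI, are recomputed from the batch weights for 1000 lb of glass at full float precision, exactly as printed in the question or the answer.
The oxide mass targets at 1000 lb glass:
  Na2O: 22.90% × 1000 = 229.0 lb
  PbO: 10.29% × 1000 = 102.9 lb
  SrO: 9.670% × 1000 = 96.70 lb
  TiO2: 6.444% × 1000 = 64.44 lb
  B2O3: 50.70% × 1000 = 507.0 lb
A balance pass over the oxides, per the reported batch figures, at the basis given (target by target, the sums agree given rounding of the digits):
  Na2O: 16.69·0.4377 + 1046·0.2119 = 229.0 lb (target 229.0 lb)
  PbO: 103.0·0.9990 = 102.9 lb (target 102.9 lb)
  SrO: 137.2·0.7048 = 96.70 lb (target 96.70 lb)
  TiO2: 65.08·0.9901 = 64.44 lb (target 64.44 lb)
  B2O3: 1046·0.4846 = 506.9 lb (target 507.0 lb)
Consistency of the glass mass: net batch after ignition = 999.9 lb (the targets, summed, come to 1000 lb; stated basis 1000 lb — gaps are rounding artifacts).
Summing the batch: Σ batch = 1368 lb; Σ batch·LOI gives LOI loss = 368.1 lb; yield: glass divided by total = 73.09%.

Revised batch per 1000 lb glass:
  salt cake: 16.69 lb
  SrCO3: 137.2 lb
  rutile: 65.08 lb
  PbO: 103.0 lb
  Na2B4O7.5H2O: 1046 lb
Total batch = 1368 lb; LOI loss = 368.1 lb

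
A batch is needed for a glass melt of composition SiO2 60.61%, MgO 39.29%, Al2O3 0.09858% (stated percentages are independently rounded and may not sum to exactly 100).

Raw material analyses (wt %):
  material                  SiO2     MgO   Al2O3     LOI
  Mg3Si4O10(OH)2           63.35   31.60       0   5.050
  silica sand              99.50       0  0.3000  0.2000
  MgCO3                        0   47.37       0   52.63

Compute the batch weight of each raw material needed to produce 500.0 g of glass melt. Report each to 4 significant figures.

The working math keeps exact precision from start to finish; intermediates are shown rounded to four significant digits in the printout; every reported result takes just one rounding — the derived quantities (the three compositions, net glass mass, LOI, the yield, totals) are recomputed in exact precision using the weight values per 500.0 g of glass, as given in question or answer.
Oxide-by-oxide targets in 500.0 g glass melt:
  SiO2: 60.61% × 500.0 = 303.0 g
  MgO: 39.29% × 500.0 = 196.4 g
  Al2O3: 0.09858% × 500.0 = 0.4929 g
Sums-versus-targets review per the reported batch figures, for the quoted basis mass (every target is met by its sum inside rounding margins):
  SiO2: 220.3·0.6335 + 164.3·0.9950 = 303.0 g (target 303.0 g)
  MgO: 220.3·0.3160 + 267.7·0.4737 = 196.4 g (target 196.4 g)
  Al2O3: 164.3·0.003000 = 0.4929 g (target 0.4929 g)
Auditing the glass mass value: total charge less LOI = 500.0 g (oxide target masses add up to 500.0 g; stated basis 500.0 g — deltas are rounding alone).
Whole-batch sum: Σ batch = 652.3 g; LOI removed, Σ of batch·LOI: 152.3 g; as yield: glass ÷ batch → 76.65%.

Batch per 500.0 g glass melt:
  Mg3Si4O10(OH)2: 220.3 g
  silica sand: 164.3 g
  MgCO3: 267.7 g
Total batch = 652.3 g; LOI loss = 152.3 g; yield = 76.65%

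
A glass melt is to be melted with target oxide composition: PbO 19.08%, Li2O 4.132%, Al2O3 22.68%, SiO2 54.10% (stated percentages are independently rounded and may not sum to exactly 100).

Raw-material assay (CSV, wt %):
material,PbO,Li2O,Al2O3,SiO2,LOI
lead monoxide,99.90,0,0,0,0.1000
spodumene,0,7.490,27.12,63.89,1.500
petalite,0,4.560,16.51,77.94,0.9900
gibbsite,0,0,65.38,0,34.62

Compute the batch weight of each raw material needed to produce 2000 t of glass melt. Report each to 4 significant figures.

Working values are displayed with 4-significant-figure rounding at each printed step. Every computation holds full precision at every stage; every reported value receives exactly one rounding. All derived quantities (the four compositions, the yield, the totals, LOI, net glass mass) are computed from the batch weights at 2000 t of glass in full float precision, precisely as stated by either problem or answer.
Target masses of each oxide per 2000 t glass melt:
  PbO: 19.08% × 2000 = 381.6 t
  Li2O: 4.132% × 2000 = 82.64 t
  Al2O3: 22.68% × 2000 = 453.6 t
  SiO2: 54.10% × 2000 = 1082 t
Oxide-by-oxide audit with the batch weights as given, against the basis in use (every target is met by its sum modulo rounding of the values):
  PbO: 382.0·0.9990 = 381.6 t (target 381.6 t)
  Li2O: 515.3·0.07490 + 965.8·0.04560 = 82.64 t (target 82.64 t)
  Al2O3: 515.3·0.2712 + 965.8·0.1651 + 236.1·0.6538 = 453.6 t (target 453.6 t)
  SiO2: 515.3·0.6389 + 965.8·0.7794 = 1082 t (target 1082 t)
Glass-mass closure: total batch − LOI = 2000 t (oxide target masses add up to 2000 t; basis as stated: 2000 t — deltas are rounding alone).
Summing the batch: Σ batch = 2099 t; LOI removed, Σ of batch·LOI: 99.41 t; yield = glass ÷ total batch = 95.26%.

Batch per 2000 t glass melt:
  lead monoxide: 382.0 t
  spodumene: 515.3 t
  petalite: 965.8 t
  gibbsite: 236.1 t
Total batch = 2099 t; LOI loss = 99.41 t; yield = 95.26%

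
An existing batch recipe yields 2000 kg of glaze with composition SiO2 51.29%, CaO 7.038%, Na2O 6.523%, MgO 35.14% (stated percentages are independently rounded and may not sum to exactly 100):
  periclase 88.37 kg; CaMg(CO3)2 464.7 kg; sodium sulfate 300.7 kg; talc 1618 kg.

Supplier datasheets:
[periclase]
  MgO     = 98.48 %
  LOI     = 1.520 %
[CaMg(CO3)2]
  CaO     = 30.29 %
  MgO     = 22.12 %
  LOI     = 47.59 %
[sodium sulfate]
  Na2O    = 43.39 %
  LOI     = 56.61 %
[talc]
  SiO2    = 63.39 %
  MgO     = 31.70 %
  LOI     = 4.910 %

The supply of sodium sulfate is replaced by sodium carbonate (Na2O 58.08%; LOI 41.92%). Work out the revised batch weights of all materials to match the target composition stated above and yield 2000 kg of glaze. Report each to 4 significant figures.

Working values are displayed rounded to four significant figures on the page; all internal work carries exact precision at every stage — each reported result receives exactly one rounding — all derived quantities (LOI, the four compositions, glass mass, the yield, totals) are rebuilt using the weight values on 2000 kg of glass in full float precision, as written in question or answer.
Target masses of each oxide per 2000 kg glaze:
  SiO2: 51.29% × 2000 = 1026 kg
  CaO: 7.038% × 2000 = 140.8 kg
  Na2O: 6.523% × 2000 = 130.5 kg
  MgO: 35.14% × 2000 = 702.8 kg
Verifying the oxide balance per the reported batch figures, on the stated basis (each sum matches its target mass exact up to rounding of places):
  SiO2: 1618·0.6339 = 1026 kg (target 1026 kg)
  CaO: 464.7·0.3029 = 140.8 kg (target 140.8 kg)
  Na2O: 224.6·0.5808 = 130.4 kg (target 130.5 kg)
  MgO: 88.37·0.9848 + 464.7·0.2212 + 1618·0.3170 = 702.7 kg (target 702.8 kg)
Glass-mass sanity pass: whole batch net of LOI = 2000 kg (the Σ of target masses is 2000 kg; stated basis 2000 kg — differing by rounding only).
Adding the batch up: Σ batch = 2396 kg; LOI loss = Σ batch·LOI = 396.1 kg; the yield ratio, glass ÷ batch: 83.47%.

Revised batch per 2000 kg glaze:
  periclase: 88.37 kg
  CaMg(CO3)2: 464.7 kg
  sodium carbonate: 224.6 kg
  talc: 1618 kg
Total batch = 2396 kg; LOI loss = 396.1 kg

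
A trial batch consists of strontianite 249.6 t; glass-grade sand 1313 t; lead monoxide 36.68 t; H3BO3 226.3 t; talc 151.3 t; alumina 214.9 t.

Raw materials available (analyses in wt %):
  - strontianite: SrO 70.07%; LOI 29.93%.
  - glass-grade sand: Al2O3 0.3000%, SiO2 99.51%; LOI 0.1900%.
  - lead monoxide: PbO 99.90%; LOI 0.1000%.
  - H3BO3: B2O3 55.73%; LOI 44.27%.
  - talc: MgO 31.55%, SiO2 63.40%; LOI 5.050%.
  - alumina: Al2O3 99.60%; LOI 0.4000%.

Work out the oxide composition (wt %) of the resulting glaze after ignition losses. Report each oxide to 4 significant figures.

All arithmetic maintains full float precision all the way through — intermediates appear rounded to 4 significant digits at each printed step — exactly one rounding lands on each reported number — all derived quantities, including the six compositions, the totals, glass mass, the yield, ignition loss, are rebuilt from the weighed amounts for 2006 t of glass at full float precision, exactly as printed in the problem or answer text.
Oxide-by-oxide delivered mass:
  B2O3: 226.3·0.5573 = 126.1 t
  PbO: 36.68·0.9990 = 36.64 t
  MgO: 151.3·0.3155 = 47.74 t
  Al2O3: 1313·0.003000 + 214.9·0.9960 = 218.0 t
  SiO2: 1313·0.9951 + 151.3·0.6340 = 1402 t
  SrO: 249.6·0.7007 = 174.9 t
LOI: 249.6·0.2993 + 1313·0.001900 + 36.68·0.001000 + 226.3·0.4427 + 151.3·0.05050 + 214.9·0.004000 = 185.9 t
The glass mass, total less LOI, = 2192 − 185.9 = 2006 t (= the summed oxide contributions)
percent by weight: oxide/glass ×100

Glass mass = 2006 t (batch 2192 − LOI 185.9).
Composition: B2O3 6.287%, PbO 1.827%, MgO 2.380%, Al2O3 10.87%, SiO2 69.92%, SrO 8.719%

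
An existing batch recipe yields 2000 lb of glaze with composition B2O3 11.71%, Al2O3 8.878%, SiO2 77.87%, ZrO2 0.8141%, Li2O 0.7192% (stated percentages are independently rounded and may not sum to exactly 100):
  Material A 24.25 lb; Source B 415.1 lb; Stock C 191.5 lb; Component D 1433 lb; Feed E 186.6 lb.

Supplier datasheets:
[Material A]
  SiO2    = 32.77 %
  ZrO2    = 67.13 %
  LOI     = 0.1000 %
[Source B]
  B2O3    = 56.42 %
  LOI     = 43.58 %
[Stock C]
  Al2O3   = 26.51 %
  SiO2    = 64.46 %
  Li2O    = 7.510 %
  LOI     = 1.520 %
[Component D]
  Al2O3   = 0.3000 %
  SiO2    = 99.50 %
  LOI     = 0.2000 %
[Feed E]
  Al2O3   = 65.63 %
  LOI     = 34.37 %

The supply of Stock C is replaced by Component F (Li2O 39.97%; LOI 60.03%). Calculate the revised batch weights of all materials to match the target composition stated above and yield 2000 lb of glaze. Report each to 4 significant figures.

The whole derivation carries full precision at every stage — values along the way are printed, rounded to 4 significant figures, across the worked steps; each reported number is rounded only once; the derived quantities are recomputed starting from the weights at 2000 lb of glass at full precision (the five compositions, glass mass, ignition loss, yield, the totals) exactly as shown in the problem or the answer.
The oxide mass targets at 2000 lb glaze:
  B2O3: 11.71% × 2000 = 234.2 lb
  Al2O3: 8.878% × 2000 = 177.6 lb
  SiO2: 77.87% × 2000 = 1557 lb
  ZrO2: 0.8141% × 2000 = 16.28 lb
  Li2O: 0.7192% × 2000 = 14.38 lb
Oxide-by-oxide audit with the batch weights as given, against the basis in use (target by target, the sums agree modulo rounding of the values):
  B2O3: 415.1·0.5642 = 234.2 lb (target 234.2 lb)
  Al2O3: 1557·0.003000 + 263.4·0.6563 = 177.5 lb (target 177.6 lb)
  SiO2: 24.25·0.3277 + 1557·0.9950 = 1557 lb (target 1557 lb)
  ZrO2: 24.25·0.6713 = 16.28 lb (target 16.28 lb)
  Li2O: 35.99·0.3997 = 14.39 lb (target 14.38 lb)
Glass-mass closure: the batch minus its LOI: 2000 lb (per-oxide target masses sum to 2000 lb; the stated basis being 2000 lb — differing by rounding only).
Batch grand total — Σ batch = 2296 lb; LOI removed, Σ of batch·LOI: 296.2 lb; yield: glass divided by total = 87.10%.

Revised batch per 2000 lb glaze:
  Material A: 24.25 lb
  Source B: 415.1 lb
  Component F: 35.99 lb
  Component D: 1557 lb
  Feed E: 263.4 lb
Total batch = 2296 lb; LOI loss = 296.2 lb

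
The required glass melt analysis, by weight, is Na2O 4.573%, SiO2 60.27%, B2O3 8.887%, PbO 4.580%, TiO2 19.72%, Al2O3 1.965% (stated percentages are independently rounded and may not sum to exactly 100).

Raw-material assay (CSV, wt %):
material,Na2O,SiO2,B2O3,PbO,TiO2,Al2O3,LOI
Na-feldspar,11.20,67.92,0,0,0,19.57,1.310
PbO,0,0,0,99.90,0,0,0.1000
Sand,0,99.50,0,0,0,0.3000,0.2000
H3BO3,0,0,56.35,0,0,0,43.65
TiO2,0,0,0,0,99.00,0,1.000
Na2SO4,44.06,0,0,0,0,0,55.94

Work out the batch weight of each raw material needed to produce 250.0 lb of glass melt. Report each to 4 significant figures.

In-progress results appear rounded off to 4 significant figures at each printed step — all internal work holds full precision all the way through; each reported number is rounded exactly once — the derived quantities are rebuilt starting from the weights on 250.0 lb of glass at exact precision (net glass mass, ignition loss, the totals, the six compositions, the yield) as given in either problem or answer.
Oxide mass targets, per 250.0 lb glass melt:
  Na2O: 4.573% × 250.0 = 11.43 lb
  SiO2: 60.27% × 250.0 = 150.7 lb
  B2O3: 8.887% × 250.0 = 22.22 lb
  PbO: 4.580% × 250.0 = 11.45 lb
  TiO2: 19.72% × 250.0 = 49.30 lb
  Al2O3: 1.965% × 250.0 = 4.912 lb
Oxide-by-oxide audit from the weights as reported, on the stated basis (sum by sum, the targets are met modulo rounding of the values):
  Na2O: 23.02·0.1120 + 20.10·0.4406 = 11.43 lb (target 11.43 lb)
  SiO2: 23.02·0.6792 + 135.7·0.9950 = 150.7 lb (target 150.7 lb)
  B2O3: 39.43·0.5635 = 22.22 lb (target 22.22 lb)
  PbO: 11.46·0.9990 = 11.45 lb (target 11.45 lb)
  TiO2: 49.80·0.9900 = 49.30 lb (target 49.30 lb)
  Al2O3: 23.02·0.1957 + 135.7·0.003000 = 4.912 lb (target 4.912 lb)
Mass balance on the glass: total batch − LOI = 250.0 lb (targets for the oxides total 250.0 lb; against the stated basis, 250.0 lb — a pure rounding effect).
Batch grand total — Σ batch = 279.5 lb; the LOI term Σ batch·LOI equals 29.54 lb; glass ÷ batch gives a yield of 89.43%.

Batch per 250.0 lb glass melt:
  Na-feldspar: 23.02 lb
  PbO: 11.46 lb
  Sand: 135.7 lb
  H3BO3: 39.43 lb
  TiO2: 49.80 lb
  Na2SO4: 20.10 lb
Total batch = 279.5 lb; LOI loss = 29.54 lb; yield = 89.43%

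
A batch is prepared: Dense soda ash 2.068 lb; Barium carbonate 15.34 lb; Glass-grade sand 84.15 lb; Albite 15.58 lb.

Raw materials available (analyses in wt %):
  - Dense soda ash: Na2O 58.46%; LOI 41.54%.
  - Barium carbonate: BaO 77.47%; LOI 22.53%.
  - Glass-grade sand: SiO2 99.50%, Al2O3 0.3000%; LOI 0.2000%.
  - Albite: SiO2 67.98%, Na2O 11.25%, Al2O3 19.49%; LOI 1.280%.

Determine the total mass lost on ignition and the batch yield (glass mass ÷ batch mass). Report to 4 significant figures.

LOI loss = 4.683 lb; glass = 112.5 lb; yield = 96.00%

Exact precision is carried in every operation; the intermediate values appear rounded to four significant figures when written out. A single rounding completes each reported value. The derived quantities (ignition loss, the totals, glass mass, yield, four oxide percentages) are rebuilt using the weight values at 112.5 lb of glass in full float precision, as quoted within question or answer.
Per-material ignition loss:
  Dense soda ash: 2.068 × 0.4154 = 0.8590 lb
  Barium carbonate: 15.34 × 0.2253 = 3.456 lb
  Glass-grade sand: 84.15 × 0.002000 = 0.1683 lb
  Albite: 15.58 × 0.01280 = 0.1994 lb
Total LOI = 4.683 lb
Glass = batch − LOI = 117.1 − 4.683 = 112.5 lb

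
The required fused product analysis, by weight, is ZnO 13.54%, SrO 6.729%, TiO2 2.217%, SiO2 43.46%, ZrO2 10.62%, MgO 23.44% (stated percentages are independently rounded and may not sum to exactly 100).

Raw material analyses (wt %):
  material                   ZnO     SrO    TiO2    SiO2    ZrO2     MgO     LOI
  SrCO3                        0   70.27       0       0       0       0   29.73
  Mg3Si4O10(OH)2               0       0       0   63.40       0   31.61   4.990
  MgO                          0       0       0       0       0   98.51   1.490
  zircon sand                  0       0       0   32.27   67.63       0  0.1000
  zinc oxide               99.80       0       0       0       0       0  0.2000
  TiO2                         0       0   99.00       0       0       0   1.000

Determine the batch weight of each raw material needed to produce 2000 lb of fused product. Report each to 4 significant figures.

The whole derivation holds full float precision in all steps — the intermediate values are printed (rounded to four significant figures) in the printout. Every reported value is rounded a single time — all derived quantities (the six compositions, glass mass, ignition loss, the totals, the yield) are recomputed using the weight values at 2000 lb of glass in full float precision, as set out in question or answer.
Oxide mass targets, per 2000 lb fused product:
  ZnO: 13.54% × 2000 = 270.8 lb
  SrO: 6.729% × 2000 = 134.6 lb
  TiO2: 2.217% × 2000 = 44.34 lb
  SiO2: 43.46% × 2000 = 869.2 lb
  ZrO2: 10.62% × 2000 = 212.4 lb
  MgO: 23.44% × 2000 = 468.8 lb
Sums-versus-targets review applying the batch weights above, per the basis as stated (every target is met by its sum net of answer rounding effects):
  ZnO: 271.3·0.9980 = 270.8 lb (target 270.8 lb)
  SrO: 191.5·0.7027 = 134.6 lb (target 134.6 lb)
  TiO2: 44.79·0.9900 = 44.34 lb (target 44.34 lb)
  SiO2: 1211·0.6340 + 314.1·0.3227 = 869.1 lb (target 869.2 lb)
  ZrO2: 314.1·0.6763 = 212.4 lb (target 212.4 lb)
  MgO: 1211·0.3161 + 87.26·0.9851 = 468.8 lb (target 468.8 lb)
Glass-mass sanity pass: batch Σ − ignition loss = 2000 lb (targets for the oxides total 2000 lb; stated basis 2000 lb — a pure rounding effect).
Batch total: Σ batch = 2120 lb; LOI removed, Σ of batch·LOI: 120.0 lb; glass ÷ batch gives a yield of 94.34%.

Batch per 2000 lb fused product:
  SrCO3: 191.5 lb
  Mg3Si4O10(OH)2: 1211 lb
  MgO: 87.26 lb
  zircon sand: 314.1 lb
  zinc oxide: 271.3 lb
  TiO2: 44.79 lb
Total batch = 2120 lb; LOI loss = 120.0 lb; yield = 94.34%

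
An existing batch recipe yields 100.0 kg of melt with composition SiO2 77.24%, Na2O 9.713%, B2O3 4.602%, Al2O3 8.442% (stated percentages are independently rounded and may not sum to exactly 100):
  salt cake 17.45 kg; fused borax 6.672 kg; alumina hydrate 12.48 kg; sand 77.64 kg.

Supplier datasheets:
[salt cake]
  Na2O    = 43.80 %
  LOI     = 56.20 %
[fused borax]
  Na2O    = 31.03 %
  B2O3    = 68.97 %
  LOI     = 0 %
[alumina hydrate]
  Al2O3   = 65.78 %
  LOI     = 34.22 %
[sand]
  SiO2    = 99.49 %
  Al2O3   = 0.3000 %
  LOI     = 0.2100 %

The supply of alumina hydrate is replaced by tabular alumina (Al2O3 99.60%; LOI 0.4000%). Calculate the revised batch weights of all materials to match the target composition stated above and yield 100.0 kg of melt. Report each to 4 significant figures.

All arithmetic holds exact precision in every operation. Working values are shown (rounded to 4 significant digits) at each printed step. Each reported number is rounded a single time. Derived quantities, which include net glass mass, ignition loss, yield, the totals, the four compositions, are rebuilt at exact precision, as written in question or answer, using the weight values at 100.0 kg of glass.
The oxide mass targets at 100.0 kg melt:
  SiO2: 77.24% × 100.0 = 77.24 kg
  Na2O: 9.713% × 100.0 = 9.713 kg
  B2O3: 4.602% × 100.0 = 4.602 kg
  Al2O3: 8.442% × 100.0 = 8.442 kg
Checking each oxide sum from the weights as reported, under the basis named above (summed amounts equal target values within answer rounding):
  SiO2: 77.64·0.9949 = 77.24 kg (target 77.24 kg)
  Na2O: 17.45·0.4380 + 6.672·0.3103 = 9.713 kg (target 9.713 kg)
  B2O3: 6.672·0.6897 = 4.602 kg (target 4.602 kg)
  Al2O3: 8.242·0.9960 + 77.64·0.003000 = 8.442 kg (target 8.442 kg)
Consistency of the glass mass: total charge less LOI = 100.0 kg (the targets, summed, come to 100.0 kg; basis as stated: 100.0 kg — a pure rounding effect).
Total batch = Σ batch = 110.0 kg; Σ batch·LOI gives LOI loss = 10.00 kg; yield: glass divided by total = 90.91%.

Revised batch per 100.0 kg melt:
  salt cake: 17.45 kg
  fused borax: 6.672 kg
  tabular alumina: 8.242 kg
  sand: 77.64 kg
Total batch = 110.0 kg; LOI loss = 10.00 kg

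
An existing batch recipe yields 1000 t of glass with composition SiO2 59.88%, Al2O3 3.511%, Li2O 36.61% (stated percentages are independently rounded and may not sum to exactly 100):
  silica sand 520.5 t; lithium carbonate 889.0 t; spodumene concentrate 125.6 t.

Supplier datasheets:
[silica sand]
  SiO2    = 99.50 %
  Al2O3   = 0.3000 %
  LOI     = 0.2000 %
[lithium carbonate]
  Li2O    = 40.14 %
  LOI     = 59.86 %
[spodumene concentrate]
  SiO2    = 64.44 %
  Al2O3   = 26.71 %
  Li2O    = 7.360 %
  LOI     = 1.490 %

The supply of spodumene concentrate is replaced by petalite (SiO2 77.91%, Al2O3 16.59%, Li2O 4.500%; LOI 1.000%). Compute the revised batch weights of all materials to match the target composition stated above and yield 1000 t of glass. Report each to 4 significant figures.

Revised batch per 1000 t glass:
  silica sand: 442.4 t
  lithium carbonate: 889.2 t
  petalite: 203.6 t
Total batch = 1535 t; LOI loss = 535.2 t

The whole derivation maintains exact precision from start to finish; rounding to four significant digits governs every in-between result as printed; exactly one rounding goes into every reported number. Derived quantities are rebuilt at full precision (net glass mass, three oxide percentages, the totals, the yield, LOI) from the weighed amounts per 1000 t of glass as given in the problem or answer text.
Target masses of each oxide per 1000 t glass:
  SiO2: 59.88% × 1000 = 598.8 t
  Al2O3: 3.511% × 1000 = 35.11 t
  Li2O: 36.61% × 1000 = 366.1 t
Checking each oxide sum per the reported batch figures, for the quoted basis mass (sum by sum, the targets are met up to rounding of the answer):
  SiO2: 442.4·0.9950 + 203.6·0.7791 = 598.8 t (target 598.8 t)
  Al2O3: 442.4·0.003000 + 203.6·0.1659 = 35.10 t (target 35.11 t)
  Li2O: 889.2·0.4014 + 203.6·0.04500 = 366.1 t (target 366.1 t)
Glass-mass bookkeeping: Σ batch − LOI loss = 1000 t (targets for the oxides total 1000 t; with the basis standing at 1000 t — differing by rounding only).
Batch total: Σ batch = 1535 t; ignition loss, Σ(batch × LOI) = 535.2 t; yield, glass over the total, = 65.14%.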